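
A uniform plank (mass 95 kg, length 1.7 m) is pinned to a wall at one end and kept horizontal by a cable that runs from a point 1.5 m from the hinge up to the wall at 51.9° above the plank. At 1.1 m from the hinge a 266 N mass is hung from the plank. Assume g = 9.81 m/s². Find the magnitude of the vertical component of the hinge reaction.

|H_y| ≈ 475 N

Take torques about the hinge: T sin 51.9° · 1.5 = 95×9.81×0.85 + 266×1.1 = 1084.8 N·m.
So T = 1084.8 / (0.7869 × 1.5) = 918.97 N.
ΣF_y = 0: H_y = (95×9.81 + 266) − T sin 51.9° = 1198 − 723.17 = 474.78 N.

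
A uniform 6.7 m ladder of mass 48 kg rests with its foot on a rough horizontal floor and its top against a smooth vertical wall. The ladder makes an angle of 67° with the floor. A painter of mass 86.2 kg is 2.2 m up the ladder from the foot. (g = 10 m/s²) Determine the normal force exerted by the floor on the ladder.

ΣF_y = 0: N_floor = 48×10 + 86.2×10 = 1342 N.

N_floor ≈ 1340 N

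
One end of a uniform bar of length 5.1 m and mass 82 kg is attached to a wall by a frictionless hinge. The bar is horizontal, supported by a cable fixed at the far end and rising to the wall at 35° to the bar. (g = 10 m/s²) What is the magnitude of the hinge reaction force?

Take torques about the hinge: T sin 35° · 5.1 = 82×10×2.55 = 2091 N·m.
So T = 2091 / (0.5736 × 5.1) = 714.81 N.
ΣF_x = 0: H_x = T cos 35° = 585.54 N.
ΣF_y = 0: H_y = (82×10) − T sin 35° = 820 − 410 = 410 N.
|H| = √(H_x² + H_y²) = √((585.54)² + (410)²) = 714.81 N.

|H| ≈ 715 N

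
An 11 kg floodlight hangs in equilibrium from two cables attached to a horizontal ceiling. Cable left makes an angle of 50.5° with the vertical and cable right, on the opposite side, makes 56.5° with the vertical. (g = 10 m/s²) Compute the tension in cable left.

Angles from the horizontal: cable left is 90° − 50.5° = 39.5°, cable right is 90° − 56.5° = 33.5°.
Weight W = 11 × 10 = 110 N acts straight down.
Horizontal: T_left cos 39.5° = T_right cos 33.5°  →  T_right = 0.9253 T_left.
Vertical: T_left sin 39.5° + T_right sin 33.5° = 110.
Substituting the horizontal relation into the vertical equation gives 1.147 T_left = 110, so T_left = 95.92 N.

T_left ≈ 95.9 N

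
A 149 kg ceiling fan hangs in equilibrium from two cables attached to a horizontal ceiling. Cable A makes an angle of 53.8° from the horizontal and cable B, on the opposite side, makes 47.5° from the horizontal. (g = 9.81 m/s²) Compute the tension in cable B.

Weight W = 149 × 9.81 = 1462 N acts straight down.
Horizontal: T_A cos 53.8° = T_B cos 47.5°  →  T_A = 1.144 T_B.
Vertical: T_A sin 53.8° + T_B sin 47.5° = 1462.
Substituting the horizontal relation into the vertical equation gives 1.66 T_B = 1462, so T_B = 880.3 N.

T_B ≈ 880 N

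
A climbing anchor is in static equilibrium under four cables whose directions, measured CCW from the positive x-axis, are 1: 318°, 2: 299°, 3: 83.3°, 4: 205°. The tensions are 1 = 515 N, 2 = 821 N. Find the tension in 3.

T_3 ≈ 1520 N

Resolve: ΣF_x = 515 cos 318° + 821 cos 299° + T_3 cos 83.3° + T_4 cos 205° = 0.
        ΣF_y = 515 sin 318° + 821 sin 299° + T_3 sin 83.3° + T_4 sin 205° = 0.
The known terms sum to (780.7, -1063) N, so 0.1167 T_3 − 0.9063 T_4 = -780.7 and 0.9932 T_3 − 0.4226 T_4 = 1063.
Solving simultaneously: T_3 = 1520 N, T_4 = 1057 N.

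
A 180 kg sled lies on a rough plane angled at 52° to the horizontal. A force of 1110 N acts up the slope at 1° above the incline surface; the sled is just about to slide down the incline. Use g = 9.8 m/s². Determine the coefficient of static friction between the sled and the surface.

On the verge of sliding down the incline, friction is at its maximum μN and acts up the slope.
Perpendicular to incline: N = W cos 52° − P sin 1° = 1086 − 19.37 = 1067 N.
Along incline: P cos 1° + μN = W sin 52° → μ = (W sin 52° − P cos 1°) / N = 0.2627.

μ ≈ 0.263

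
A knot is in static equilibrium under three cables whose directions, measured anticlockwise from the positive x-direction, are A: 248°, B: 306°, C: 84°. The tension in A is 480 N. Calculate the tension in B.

Resolve: ΣF_x = 480 cos 248° + T_B cos 306° + T_C cos 84° = 0.
        ΣF_y = 480 sin 248° + T_B sin 306° + T_C sin 84° = 0.
The known terms sum to (-179.8, -445) N, so 0.5878 T_B + 0.1045 T_C = 179.8 and -0.8090 T_B + 0.9945 T_C = 445.
Solving simultaneously: T_B = 197.7 N, T_C = 608.3 N.

T_B ≈ 198 N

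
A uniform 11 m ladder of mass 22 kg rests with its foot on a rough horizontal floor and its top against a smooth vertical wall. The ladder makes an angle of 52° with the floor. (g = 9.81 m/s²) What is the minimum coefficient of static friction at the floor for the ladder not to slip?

ΣF_y = 0: N_floor = 22×9.81 = 215.82 N.
Torques about the foot: N_wall · 11 sin 52° = 22×9.81×5.5 cos 52° → N_wall = 84.309 N.
ΣF_x = 0: f_floor = N_wall = 84.309 N.
μ_min = f_floor / N_floor = 84.309 / 215.82 = 0.3906.

μ_min ≈ 0.391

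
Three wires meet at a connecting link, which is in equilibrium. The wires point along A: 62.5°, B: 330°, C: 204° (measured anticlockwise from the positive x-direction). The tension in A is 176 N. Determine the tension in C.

Resolve: ΣF_x = 176 cos 62.5° + T_B cos 330° + T_C cos 204° = 0.
        ΣF_y = 176 sin 62.5° + T_B sin 330° + T_C sin 204° = 0.
The known terms sum to (81.27, 156.1) N, so 0.8660 T_B − 0.9135 T_C = -81.27 and -0.5000 T_B − 0.4067 T_C = -156.1.
Solving simultaneously: T_B = 135.4 N, T_C = 217.3 N.

T_C ≈ 217 N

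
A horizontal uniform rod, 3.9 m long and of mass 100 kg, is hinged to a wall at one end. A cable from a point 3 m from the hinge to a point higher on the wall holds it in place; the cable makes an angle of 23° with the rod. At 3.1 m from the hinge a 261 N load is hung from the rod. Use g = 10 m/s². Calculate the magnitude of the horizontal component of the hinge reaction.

Take torques about the hinge: T sin 23° · 3 = 100×10×1.95 + 261×3.1 = 2759.1 N·m.
So T = 2759.1 / (0.3907 × 3) = 2353.8 N.
ΣF_x = 0: H_x = T cos 23° = 2166.7 N.

H_x ≈ 2170 N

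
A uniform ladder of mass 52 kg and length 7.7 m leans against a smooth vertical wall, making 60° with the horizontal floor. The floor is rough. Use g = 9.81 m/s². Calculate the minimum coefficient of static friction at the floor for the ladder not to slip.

μ_min ≈ 0.289

ΣF_y = 0: N_floor = 52×9.81 = 510.12 N.
Torques about the foot: N_wall · 7.7 sin 60° = 52×9.81×3.85 cos 60° → N_wall = 147.26 N.
ΣF_x = 0: f_floor = N_wall = 147.26 N.
μ_min = f_floor / N_floor = 147.26 / 510.12 = 0.2887.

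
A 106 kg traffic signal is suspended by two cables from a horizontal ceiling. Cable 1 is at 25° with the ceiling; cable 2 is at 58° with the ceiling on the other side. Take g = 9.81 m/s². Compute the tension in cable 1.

Weight W = 106 × 9.81 = 1040 N acts straight down.
Horizontal: T_1 cos 25° = T_2 cos 58°  →  T_2 = 1.71 T_1.
Vertical: T_1 sin 25° + T_2 sin 58° = 1040.
Substituting the horizontal relation into the vertical equation gives 1.873 T_1 = 1040, so T_1 = 555.2 N.

T_1 ≈ 555 N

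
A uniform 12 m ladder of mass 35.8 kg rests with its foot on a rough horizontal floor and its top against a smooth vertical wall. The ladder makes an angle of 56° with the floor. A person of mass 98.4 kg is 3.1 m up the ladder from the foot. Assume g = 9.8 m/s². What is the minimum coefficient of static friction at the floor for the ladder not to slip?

μ_min ≈ 0.218

ΣF_y = 0: N_floor = 35.8×9.8 + 98.4×9.8 = 1315.2 N.
Torques about the foot: N_wall · 12 sin 56° = 35.8×9.8×6 cos 56° + 98.4×9.8×3.1 cos 56° → N_wall = 286.35 N.
ΣF_x = 0: f_floor = N_wall = 286.35 N.
μ_min = f_floor / N_floor = 286.35 / 1315.2 = 0.2177.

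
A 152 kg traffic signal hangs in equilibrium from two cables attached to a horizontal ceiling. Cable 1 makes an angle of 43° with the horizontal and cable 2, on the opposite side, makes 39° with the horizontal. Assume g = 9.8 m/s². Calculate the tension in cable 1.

T_1 ≈ 1170 N

Weight W = 152 × 9.8 = 1490 N acts straight down.
Horizontal: T_1 cos 43° = T_2 cos 39°  →  T_2 = 0.9411 T_1.
Vertical: T_1 sin 43° + T_2 sin 39° = 1490.
Substituting the horizontal relation into the vertical equation gives 1.274 T_1 = 1490, so T_1 = 1169 N.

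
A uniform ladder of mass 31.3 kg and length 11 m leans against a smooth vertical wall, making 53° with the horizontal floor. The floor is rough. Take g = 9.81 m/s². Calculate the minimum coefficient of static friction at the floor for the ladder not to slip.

μ_min ≈ 0.377

ΣF_y = 0: N_floor = 31.3×9.81 = 307.05 N.
Torques about the foot: N_wall · 11 sin 53° = 31.3×9.81×5.5 cos 53° → N_wall = 115.69 N.
ΣF_x = 0: f_floor = N_wall = 115.69 N.
μ_min = f_floor / N_floor = 115.69 / 307.05 = 0.3768.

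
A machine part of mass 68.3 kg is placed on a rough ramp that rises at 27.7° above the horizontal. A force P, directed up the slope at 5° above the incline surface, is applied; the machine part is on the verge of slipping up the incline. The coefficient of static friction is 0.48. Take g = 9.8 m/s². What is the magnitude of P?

On the verge of sliding up the incline, friction equals μN and acts down the slope.
Perpendicular: N + P sin 5° = W cos 27.7° = 592.6 N.
Along incline: P cos 5° = W sin 27.7° + μN  with W sin 27.7° = 311.1 N.
Solving the pair for P and N: P = 573.8 N, N = 542.6 N (and f = μN = 260.5 N).

P ≈ 574 N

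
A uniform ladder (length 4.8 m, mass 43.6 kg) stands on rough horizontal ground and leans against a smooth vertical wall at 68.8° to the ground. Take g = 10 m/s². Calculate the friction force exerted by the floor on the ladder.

f ≈ 84.6 N

Torques about the foot: N_wall · 4.8 sin 68.8° = 43.6×10×2.4 cos 68.8° → N_wall = 84.557 N.
ΣF_x = 0: f_floor = N_wall = 84.557 N.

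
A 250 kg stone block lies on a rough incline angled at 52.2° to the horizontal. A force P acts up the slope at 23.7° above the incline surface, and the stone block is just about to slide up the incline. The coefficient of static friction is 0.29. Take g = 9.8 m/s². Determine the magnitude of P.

On the verge of sliding up the incline, friction equals μN and acts down the slope.
Perpendicular: N + P sin 23.7° = W cos 52.2° = 1502 N.
Along incline: P cos 23.7° = W sin 52.2° + μN  with W sin 52.2° = 1936 N.
Solving the pair for P and N: P = 2297 N, N = 578.2 N (and f = μN = 167.7 N).

P ≈ 2300 N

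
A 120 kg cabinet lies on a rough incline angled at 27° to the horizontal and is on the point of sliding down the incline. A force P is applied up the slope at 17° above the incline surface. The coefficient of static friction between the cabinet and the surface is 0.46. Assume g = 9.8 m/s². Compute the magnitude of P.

On the verge of sliding down the incline, friction equals μN and acts up the slope.
Perpendicular: N + P sin 17° = W cos 27° = 1048 N.
Along incline: P cos 17° + μN = W sin 27° with W sin 27° = 533.9 N.
Solving the pair for P and N: P = 63.15 N, N = 1029 N (and f = μN = 473.5 N).

P ≈ 63.1 N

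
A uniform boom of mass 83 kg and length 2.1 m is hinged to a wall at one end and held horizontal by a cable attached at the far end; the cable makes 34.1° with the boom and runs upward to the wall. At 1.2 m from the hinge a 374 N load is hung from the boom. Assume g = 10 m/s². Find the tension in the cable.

T ≈ 1120 N

Take torques about the hinge: T sin 34.1° · 2.1 = 83×10×1.05 + 374×1.2 = 1320.3 N·m.
So T = 1320.3 / (0.5606 × 2.1) = 1121.4 N.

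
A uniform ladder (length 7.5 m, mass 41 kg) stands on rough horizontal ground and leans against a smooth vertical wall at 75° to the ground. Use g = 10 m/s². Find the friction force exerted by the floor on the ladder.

Torques about the foot: N_wall · 7.5 sin 75° = 41×10×3.75 cos 75° → N_wall = 54.93 N.
ΣF_x = 0: f_floor = N_wall = 54.93 N.

f ≈ 54.9 N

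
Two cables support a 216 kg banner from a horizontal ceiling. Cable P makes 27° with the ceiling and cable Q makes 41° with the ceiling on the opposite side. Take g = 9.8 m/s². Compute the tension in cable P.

Weight W = 216 × 9.8 = 2117 N acts straight down.
Horizontal: T_P cos 27° = T_Q cos 41°  →  T_Q = 1.181 T_P.
Vertical: T_P sin 27° + T_Q sin 41° = 2117.
Substituting the horizontal relation into the vertical equation gives 1.229 T_P = 2117, so T_P = 1723 N.

T_P ≈ 1720 N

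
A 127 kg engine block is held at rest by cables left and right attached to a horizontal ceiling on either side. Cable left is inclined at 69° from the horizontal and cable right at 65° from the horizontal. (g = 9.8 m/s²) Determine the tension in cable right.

T_right ≈ 620 N

Weight W = 127 × 9.8 = 1245 N acts straight down.
Horizontal: T_left cos 69° = T_right cos 65°  →  T_left = 1.179 T_right.
Vertical: T_left sin 69° + T_right sin 65° = 1245.
Substituting the horizontal relation into the vertical equation gives 2.007 T_right = 1245, so T_right = 620 N.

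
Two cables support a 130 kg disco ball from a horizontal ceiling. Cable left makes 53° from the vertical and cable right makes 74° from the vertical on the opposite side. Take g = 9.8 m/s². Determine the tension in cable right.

Angles from the horizontal: cable left is 90° − 53° = 37°, cable right is 90° − 74° = 16°.
Weight W = 130 × 9.8 = 1274 N acts straight down.
Horizontal: T_left cos 37° = T_right cos 16°  →  T_left = 1.204 T_right.
Vertical: T_left sin 37° + T_right sin 16° = 1274.
Substituting the horizontal relation into the vertical equation gives 1 T_right = 1274, so T_right = 1274 N.

T_right ≈ 1270 N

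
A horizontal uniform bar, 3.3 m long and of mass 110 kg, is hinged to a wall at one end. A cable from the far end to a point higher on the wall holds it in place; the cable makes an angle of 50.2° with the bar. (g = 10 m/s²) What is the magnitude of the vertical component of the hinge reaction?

Take torques about the hinge: T sin 50.2° · 3.3 = 110×10×1.65 = 1815 N·m.
So T = 1815 / (0.7683 × 3.3) = 715.88 N.
ΣF_y = 0: H_y = (110×10) − T sin 50.2° = 1100 − 550 = 550 N.

|H_y| ≈ 550 N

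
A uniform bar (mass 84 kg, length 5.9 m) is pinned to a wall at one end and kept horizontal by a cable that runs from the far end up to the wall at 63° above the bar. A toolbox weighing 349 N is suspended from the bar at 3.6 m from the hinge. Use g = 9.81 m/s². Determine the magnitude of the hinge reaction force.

|H| ≈ 634 N

Take torques about the hinge: T sin 63° · 5.9 = 84×9.81×2.95 + 349×3.6 = 3687.3 N·m.
So T = 3687.3 / (0.8910 × 5.9) = 701.42 N.
ΣF_x = 0: H_x = T cos 63° = 318.44 N.
ΣF_y = 0: H_y = (84×9.81 + 349) − T sin 63° = 1173 − 624.97 = 548.07 N.
|H| = √(H_x² + H_y²) = √((318.44)² + (548.07)²) = 633.86 N.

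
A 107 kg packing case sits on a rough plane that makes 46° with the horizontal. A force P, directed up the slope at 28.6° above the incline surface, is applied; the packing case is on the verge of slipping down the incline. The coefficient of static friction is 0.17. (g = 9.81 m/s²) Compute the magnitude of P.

P ≈ 792 N

On the verge of sliding down the incline, friction equals μN and acts up the slope.
Perpendicular: N + P sin 28.6° = W cos 46° = 729.2 N.
Along incline: P cos 28.6° + μN = W sin 46° with W sin 46° = 755.1 N.
Solving the pair for P and N: P = 792.3 N, N = 349.9 N (and f = μN = 59.49 N).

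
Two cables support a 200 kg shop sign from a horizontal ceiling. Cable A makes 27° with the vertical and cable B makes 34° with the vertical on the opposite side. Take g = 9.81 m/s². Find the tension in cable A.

T_A ≈ 1250 N

Angles from the horizontal: cable A is 90° − 27° = 63°, cable B is 90° − 34° = 56°.
Weight W = 200 × 9.81 = 1962 N acts straight down.
Horizontal: T_A cos 63° = T_B cos 56°  →  T_B = 0.8119 T_A.
Vertical: T_A sin 63° + T_B sin 56° = 1962.
Substituting the horizontal relation into the vertical equation gives 1.564 T_A = 1962, so T_A = 1254 N.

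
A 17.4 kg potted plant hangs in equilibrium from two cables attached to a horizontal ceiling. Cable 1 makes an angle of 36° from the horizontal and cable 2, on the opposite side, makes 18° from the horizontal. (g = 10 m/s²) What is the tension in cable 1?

Weight W = 17.4 × 10 = 174 N acts straight down.
Horizontal: T_1 cos 36° = T_2 cos 18°  →  T_2 = 0.8507 T_1.
Vertical: T_1 sin 36° + T_2 sin 18° = 174.
Substituting the horizontal relation into the vertical equation gives 0.8507 T_1 = 174, so T_1 = 204.5 N.

T_1 ≈ 205 N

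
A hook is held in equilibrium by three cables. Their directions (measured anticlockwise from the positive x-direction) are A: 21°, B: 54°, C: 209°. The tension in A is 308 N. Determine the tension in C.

Resolve: ΣF_x = 308 cos 21° + T_B cos 54° + T_C cos 209° = 0.
        ΣF_y = 308 sin 21° + T_B sin 54° + T_C sin 209° = 0.
The known terms sum to (287.5, 110.4) N, so 0.5878 T_B − 0.8746 T_C = -287.5 and 0.8090 T_B − 0.4848 T_C = -110.4.
Solving simultaneously: T_B = 101.4 N, T_C = 396.9 N.

T_C ≈ 397 N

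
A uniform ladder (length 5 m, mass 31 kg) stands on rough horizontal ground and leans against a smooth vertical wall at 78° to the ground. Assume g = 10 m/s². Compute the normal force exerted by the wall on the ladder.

Torques about the foot: N_wall · 5 sin 78° = 31×10×2.5 cos 78° → N_wall = 32.946 N.

N_wall ≈ 32.9 N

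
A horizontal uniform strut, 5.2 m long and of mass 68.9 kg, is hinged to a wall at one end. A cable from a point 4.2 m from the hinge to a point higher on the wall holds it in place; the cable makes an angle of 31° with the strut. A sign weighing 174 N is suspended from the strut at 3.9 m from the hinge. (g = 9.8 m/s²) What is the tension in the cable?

T ≈ 1130 N

Take torques about the hinge: T sin 31° · 4.2 = 68.9×9.8×2.6 + 174×3.9 = 2434.2 N·m.
So T = 2434.2 / (0.5150 × 4.2) = 1125.3 N.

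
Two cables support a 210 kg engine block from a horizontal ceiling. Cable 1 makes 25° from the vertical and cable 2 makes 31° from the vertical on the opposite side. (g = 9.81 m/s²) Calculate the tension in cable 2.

Angles from the horizontal: cable 1 is 90° − 25° = 65°, cable 2 is 90° − 31° = 59°.
Weight W = 210 × 9.81 = 2060 N acts straight down.
Horizontal: T_1 cos 65° = T_2 cos 59°  →  T_1 = 1.219 T_2.
Vertical: T_1 sin 65° + T_2 sin 59° = 2060.
Substituting the horizontal relation into the vertical equation gives 1.962 T_2 = 2060, so T_2 = 1050 N.

T_2 ≈ 1050 N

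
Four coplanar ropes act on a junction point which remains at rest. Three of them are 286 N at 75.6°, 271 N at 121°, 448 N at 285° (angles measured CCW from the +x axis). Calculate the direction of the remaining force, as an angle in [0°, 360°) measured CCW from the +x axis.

θ ≈ 238°

Sum the known components: ΣF_x = 47.5 N, ΣF_y = 76.57 N.
For equilibrium the remaining force must supply (−ΣF_x, −ΣF_y) = (-47.5, -76.57) N.
Magnitude = √((-47.5)² + (-76.57)²) = 90.11 N; direction = atan2(-76.57, -47.5) = 238.2°.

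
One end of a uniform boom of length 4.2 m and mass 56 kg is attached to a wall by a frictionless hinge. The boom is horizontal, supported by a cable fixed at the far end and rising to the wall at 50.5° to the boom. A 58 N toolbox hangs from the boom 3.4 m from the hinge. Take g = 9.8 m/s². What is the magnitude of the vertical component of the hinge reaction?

|H_y| ≈ 285 N

Take torques about the hinge: T sin 50.5° · 4.2 = 56×9.8×2.1 + 58×3.4 = 1349.7 N·m.
So T = 1349.7 / (0.7716 × 4.2) = 416.46 N.
ΣF_y = 0: H_y = (56×9.8 + 58) − T sin 50.5° = 606.8 − 321.35 = 285.45 N.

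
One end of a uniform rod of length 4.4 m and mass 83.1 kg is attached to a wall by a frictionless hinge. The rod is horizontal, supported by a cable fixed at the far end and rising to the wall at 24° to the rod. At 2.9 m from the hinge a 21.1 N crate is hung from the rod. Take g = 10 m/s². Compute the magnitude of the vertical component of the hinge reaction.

Take torques about the hinge: T sin 24° · 4.4 = 83.1×10×2.2 + 21.1×2.9 = 1889.4 N·m.
So T = 1889.4 / (0.4067 × 4.4) = 1055.7 N.
ΣF_y = 0: H_y = (83.1×10 + 21.1) − T sin 24° = 852.1 − 429.41 = 422.69 N.

|H_y| ≈ 423 N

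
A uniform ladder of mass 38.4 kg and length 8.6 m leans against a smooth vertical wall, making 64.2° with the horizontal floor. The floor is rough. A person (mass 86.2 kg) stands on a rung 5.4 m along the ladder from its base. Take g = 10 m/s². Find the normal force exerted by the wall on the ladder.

N_wall ≈ 354 N

Torques about the foot: N_wall · 8.6 sin 64.2° = 38.4×10×4.3 cos 64.2° + 86.2×10×5.4 cos 64.2° → N_wall = 354.47 N.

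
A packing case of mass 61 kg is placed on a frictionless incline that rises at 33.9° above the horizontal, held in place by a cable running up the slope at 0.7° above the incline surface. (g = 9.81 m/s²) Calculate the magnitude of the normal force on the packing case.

Take axes along and perpendicular to the incline. Weight components: W sin 33.9° = 333.8 N down-slope, W cos 33.9° = 496.7 N into the surface.
Along incline: T cos 0.7° = W sin 33.9° → T = 333.8 N.
Perpendicular: N = W cos 33.9° − T sin 0.7° = 492.6 N.

N ≈ 493 N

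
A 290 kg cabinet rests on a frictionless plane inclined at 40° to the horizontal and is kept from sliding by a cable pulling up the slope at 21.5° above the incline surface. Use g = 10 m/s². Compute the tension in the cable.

Take axes along and perpendicular to the incline. Weight components: W sin 40° = 1864 N down-slope, W cos 40° = 2222 N into the surface.
Along incline: T cos 21.5° = W sin 40° → T = 2003 N.
Perpendicular: N = W cos 40° − T sin 21.5° = 1487 N.

T ≈ 2000 N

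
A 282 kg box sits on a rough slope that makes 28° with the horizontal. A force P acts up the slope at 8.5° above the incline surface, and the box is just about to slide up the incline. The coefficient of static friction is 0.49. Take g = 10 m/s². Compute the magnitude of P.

P ≈ 2400 N

On the verge of sliding up the incline, friction equals μN and acts down the slope.
Perpendicular: N + P sin 8.5° = W cos 28° = 2490 N.
Along incline: P cos 8.5° = W sin 28° + μN  with W sin 28° = 1324 N.
Solving the pair for P and N: P = 2397 N, N = 2136 N (and f = μN = 1046 N).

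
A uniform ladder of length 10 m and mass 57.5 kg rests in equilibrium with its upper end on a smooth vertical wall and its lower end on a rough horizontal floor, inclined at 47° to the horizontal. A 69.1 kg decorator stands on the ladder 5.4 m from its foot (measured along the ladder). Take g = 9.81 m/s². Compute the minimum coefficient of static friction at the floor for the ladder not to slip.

ΣF_y = 0: N_floor = 57.5×9.81 + 69.1×9.81 = 1241.9 N.
Torques about the foot: N_wall · 10 sin 47° = 57.5×9.81×5 cos 47° + 69.1×9.81×5.4 cos 47° → N_wall = 604.35 N.
ΣF_x = 0: f_floor = N_wall = 604.35 N.
μ_min = f_floor / N_floor = 604.35 / 1241.9 = 0.4866.

μ_min ≈ 0.487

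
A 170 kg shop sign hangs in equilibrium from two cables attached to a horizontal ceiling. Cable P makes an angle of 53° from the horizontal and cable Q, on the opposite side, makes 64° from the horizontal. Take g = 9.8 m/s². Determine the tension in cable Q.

Weight W = 170 × 9.8 = 1666 N acts straight down.
Horizontal: T_P cos 53° = T_Q cos 64°  →  T_P = 0.7284 T_Q.
Vertical: T_P sin 53° + T_Q sin 64° = 1666.
Substituting the horizontal relation into the vertical equation gives 1.481 T_Q = 1666, so T_Q = 1125 N.

T_Q ≈ 1130 N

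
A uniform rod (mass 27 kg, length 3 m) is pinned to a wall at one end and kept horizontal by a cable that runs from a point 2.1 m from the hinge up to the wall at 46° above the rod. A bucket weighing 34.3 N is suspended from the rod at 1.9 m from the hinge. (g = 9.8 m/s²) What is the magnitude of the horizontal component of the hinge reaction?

Take torques about the hinge: T sin 46° · 2.1 = 27×9.8×1.5 + 34.3×1.9 = 462.07 N·m.
So T = 462.07 / (0.7193 × 2.1) = 305.88 N.
ΣF_x = 0: H_x = T cos 46° = 212.48 N.

H_x ≈ 212 N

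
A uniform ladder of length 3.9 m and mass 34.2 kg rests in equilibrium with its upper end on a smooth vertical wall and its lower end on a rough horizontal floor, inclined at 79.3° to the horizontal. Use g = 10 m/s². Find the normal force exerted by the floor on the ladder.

N_floor ≈ 342 N

ΣF_y = 0: N_floor = 34.2×10 = 342 N.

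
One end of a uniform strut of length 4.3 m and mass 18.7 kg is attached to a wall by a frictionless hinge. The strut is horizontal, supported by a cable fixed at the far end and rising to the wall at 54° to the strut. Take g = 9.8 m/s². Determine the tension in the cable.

T ≈ 113 N

Take torques about the hinge: T sin 54° · 4.3 = 18.7×9.8×2.15 = 394.01 N·m.
So T = 394.01 / (0.8090 × 4.3) = 113.26 N.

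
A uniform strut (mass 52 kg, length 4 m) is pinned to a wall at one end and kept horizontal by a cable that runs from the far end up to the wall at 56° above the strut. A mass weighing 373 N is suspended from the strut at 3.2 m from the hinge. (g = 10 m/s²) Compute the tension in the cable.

T ≈ 674 N

Take torques about the hinge: T sin 56° · 4 = 52×10×2 + 373×3.2 = 2233.6 N·m.
So T = 2233.6 / (0.8290 × 4) = 673.55 N.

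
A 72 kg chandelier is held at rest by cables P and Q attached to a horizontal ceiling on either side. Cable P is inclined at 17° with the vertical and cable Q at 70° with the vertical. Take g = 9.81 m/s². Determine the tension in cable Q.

Angles from the horizontal: cable P is 90° − 17° = 73°, cable Q is 90° − 70° = 20°.
Weight W = 72 × 9.81 = 706.3 N acts straight down.
Horizontal: T_P cos 73° = T_Q cos 20°  →  T_P = 3.214 T_Q.
Vertical: T_P sin 73° + T_Q sin 20° = 706.3.
Substituting the horizontal relation into the vertical equation gives 3.416 T_Q = 706.3, so T_Q = 206.8 N.

T_Q ≈ 207 N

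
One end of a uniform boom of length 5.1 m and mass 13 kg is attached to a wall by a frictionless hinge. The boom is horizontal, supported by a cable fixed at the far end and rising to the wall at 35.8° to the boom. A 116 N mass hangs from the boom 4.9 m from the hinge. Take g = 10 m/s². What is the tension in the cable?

T ≈ 302 N

Take torques about the hinge: T sin 35.8° · 5.1 = 13×10×2.55 + 116×4.9 = 899.9 N·m.
So T = 899.9 / (0.5850 × 5.1) = 301.65 N.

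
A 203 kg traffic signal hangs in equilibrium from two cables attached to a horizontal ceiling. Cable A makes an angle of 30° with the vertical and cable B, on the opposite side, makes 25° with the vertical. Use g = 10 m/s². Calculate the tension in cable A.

T_A ≈ 1050 N

Angles from the horizontal: cable A is 90° − 30° = 60°, cable B is 90° − 25° = 65°.
Weight W = 203 × 10 = 2030 N acts straight down.
Horizontal: T_A cos 60° = T_B cos 65°  →  T_B = 1.183 T_A.
Vertical: T_A sin 60° + T_B sin 65° = 2030.
Substituting the horizontal relation into the vertical equation gives 1.938 T_A = 2030, so T_A = 1047 N.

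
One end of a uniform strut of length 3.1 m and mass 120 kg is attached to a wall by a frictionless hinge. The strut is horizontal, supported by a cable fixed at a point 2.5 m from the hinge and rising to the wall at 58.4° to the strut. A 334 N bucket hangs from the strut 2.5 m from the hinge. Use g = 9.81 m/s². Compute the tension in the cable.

Take torques about the hinge: T sin 58.4° · 2.5 = 120×9.81×1.55 + 334×2.5 = 2659.7 N·m.
So T = 2659.7 / (0.8517 × 2.5) = 1249.1 N.

T ≈ 1250 N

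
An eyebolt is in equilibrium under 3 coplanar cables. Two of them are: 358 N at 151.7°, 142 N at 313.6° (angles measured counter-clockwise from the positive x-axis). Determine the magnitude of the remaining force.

Sum the known components: ΣF_x = -217.3 N, ΣF_y = 66.89 N.
For equilibrium the remaining force must supply (−ΣF_x, −ΣF_y) = (217.3, -66.89) N.
Magnitude = √((217.3)² + (-66.89)²) = 227.3 N; direction = atan2(-66.89, 217.3) = 342.9°.

F ≈ 227 N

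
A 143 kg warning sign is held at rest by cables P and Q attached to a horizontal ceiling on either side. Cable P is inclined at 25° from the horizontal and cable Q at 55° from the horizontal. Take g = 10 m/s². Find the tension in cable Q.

T_Q ≈ 1320 N

Weight W = 143 × 10 = 1430 N acts straight down.
Horizontal: T_P cos 25° = T_Q cos 55°  →  T_P = 0.6329 T_Q.
Vertical: T_P sin 25° + T_Q sin 55° = 1430.
Substituting the horizontal relation into the vertical equation gives 1.087 T_Q = 1430, so T_Q = 1316 N.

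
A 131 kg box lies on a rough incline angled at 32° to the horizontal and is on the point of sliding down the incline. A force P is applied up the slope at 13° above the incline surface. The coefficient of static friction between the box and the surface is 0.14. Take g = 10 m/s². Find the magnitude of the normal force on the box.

On the verge of sliding down the incline, friction equals μN and acts up the slope.
Perpendicular: N + P sin 13° = W cos 32° = 1111 N.
Along incline: P cos 13° + μN = W sin 32° with W sin 32° = 694.2 N.
Solving the pair for P and N: P = 571.3 N, N = 982.4 N (and f = μN = 137.5 N).

N ≈ 982 N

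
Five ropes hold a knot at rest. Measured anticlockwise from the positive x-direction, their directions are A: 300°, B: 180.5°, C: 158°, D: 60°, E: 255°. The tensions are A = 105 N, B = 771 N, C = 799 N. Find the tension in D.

T_D ≈ 5650 N

Resolve: ΣF_x = 105 cos 300° + 771 cos 180.5° + 799 cos 158° + T_D cos 60° + T_E cos 255° = 0.
        ΣF_y = 105 sin 300° + 771 sin 180.5° + 799 sin 158° + T_D sin 60° + T_E sin 255° = 0.
The known terms sum to (-1459, 201.6) N, so 0.5000 T_D − 0.2588 T_E = 1459 and 0.8660 T_D − 0.9659 T_E = -201.6.
Solving simultaneously: T_D = 5648 N, T_E = 5272 N.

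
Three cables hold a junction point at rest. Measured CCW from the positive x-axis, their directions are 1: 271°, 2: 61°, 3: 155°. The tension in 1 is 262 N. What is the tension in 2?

T_2 ≈ 236 N

Resolve: ΣF_x = 262 cos 271° + T_2 cos 61° + T_3 cos 155° = 0.
        ΣF_y = 262 sin 271° + T_2 sin 61° + T_3 sin 155° = 0.
The known terms sum to (4.573, -262) N, so 0.4848 T_2 − 0.9063 T_3 = -4.573 and 0.8746 T_2 + 0.4226 T_3 = 262.
Solving simultaneously: T_2 = 236.1 N, T_3 = 131.3 N.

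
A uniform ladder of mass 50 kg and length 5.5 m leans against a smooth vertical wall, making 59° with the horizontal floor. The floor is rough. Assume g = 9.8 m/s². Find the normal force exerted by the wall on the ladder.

Torques about the foot: N_wall · 5.5 sin 59° = 50×9.8×2.75 cos 59° → N_wall = 147.21 N.

N_wall ≈ 147 N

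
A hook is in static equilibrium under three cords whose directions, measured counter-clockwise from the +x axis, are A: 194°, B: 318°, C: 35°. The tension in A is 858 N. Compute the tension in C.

Resolve: ΣF_x = 858 cos 194° + T_B cos 318° + T_C cos 35° = 0.
        ΣF_y = 858 sin 194° + T_B sin 318° + T_C sin 35° = 0.
The known terms sum to (-832.5, -207.6) N, so 0.7431 T_B + 0.8192 T_C = 832.5 and -0.6691 T_B + 0.5736 T_C = 207.6.
Solving simultaneously: T_B = 315.6 N, T_C = 730 N.

T_C ≈ 730 N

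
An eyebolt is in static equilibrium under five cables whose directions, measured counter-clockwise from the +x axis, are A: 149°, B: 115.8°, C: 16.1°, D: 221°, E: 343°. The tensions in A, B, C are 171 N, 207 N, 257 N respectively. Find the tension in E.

T_E ≈ 300 N

Resolve: ΣF_x = 171 cos 149° + 207 cos 115.8° + 257 cos 16.1° + T_D cos 221° + T_E cos 343° = 0.
        ΣF_y = 171 sin 149° + 207 sin 115.8° + 257 sin 16.1° + T_D sin 221° + T_E sin 343° = 0.
The known terms sum to (10.25, 345.7) N, so -0.7547 T_D + 0.9563 T_E = -10.25 and -0.6561 T_D − 0.2924 T_E = -345.7.
Solving simultaneously: T_D = 393.4 N, T_E = 299.7 N.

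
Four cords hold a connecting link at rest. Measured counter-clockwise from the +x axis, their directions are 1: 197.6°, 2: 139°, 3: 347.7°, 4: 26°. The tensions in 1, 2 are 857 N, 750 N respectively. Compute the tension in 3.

Resolve: ΣF_x = 857 cos 197.6° + 750 cos 139° + T_3 cos 347.7° + T_4 cos 26° = 0.
        ΣF_y = 857 sin 197.6° + 750 sin 139° + T_3 sin 347.7° + T_4 sin 26° = 0.
The known terms sum to (-1383, 232.9) N, so 0.9770 T_3 + 0.8988 T_4 = 1383 and -0.2130 T_3 + 0.4384 T_4 = -232.9.
Solving simultaneously: T_3 = 1316 N, T_4 = 108.2 N.

T_3 ≈ 1320 N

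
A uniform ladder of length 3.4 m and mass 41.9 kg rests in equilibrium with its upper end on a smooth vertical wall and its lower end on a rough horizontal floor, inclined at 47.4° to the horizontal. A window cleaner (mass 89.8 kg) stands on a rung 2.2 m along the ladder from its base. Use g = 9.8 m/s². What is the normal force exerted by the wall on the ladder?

Torques about the foot: N_wall · 3.4 sin 47.4° = 41.9×9.8×1.7 cos 47.4° + 89.8×9.8×2.2 cos 47.4° → N_wall = 712.42 N.

N_wall ≈ 712 N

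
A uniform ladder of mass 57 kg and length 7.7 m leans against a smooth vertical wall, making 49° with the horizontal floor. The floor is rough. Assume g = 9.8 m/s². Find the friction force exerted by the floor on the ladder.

f ≈ 243 N

Torques about the foot: N_wall · 7.7 sin 49° = 57×9.8×3.85 cos 49° → N_wall = 242.79 N.
ΣF_x = 0: f_floor = N_wall = 242.79 N.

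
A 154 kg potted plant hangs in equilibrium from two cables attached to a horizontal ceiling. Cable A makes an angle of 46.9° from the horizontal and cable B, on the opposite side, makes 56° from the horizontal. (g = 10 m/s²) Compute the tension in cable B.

Weight W = 154 × 10 = 1540 N acts straight down.
Horizontal: T_A cos 46.9° = T_B cos 56°  →  T_A = 0.8184 T_B.
Vertical: T_A sin 46.9° + T_B sin 56° = 1540.
Substituting the horizontal relation into the vertical equation gives 1.427 T_B = 1540, so T_B = 1079 N.

T_B ≈ 1080 N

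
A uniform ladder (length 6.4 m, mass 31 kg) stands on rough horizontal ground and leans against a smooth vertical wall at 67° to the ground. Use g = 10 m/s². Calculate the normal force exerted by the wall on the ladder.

N_wall ≈ 65.8 N

Torques about the foot: N_wall · 6.4 sin 67° = 31×10×3.2 cos 67° → N_wall = 65.794 N.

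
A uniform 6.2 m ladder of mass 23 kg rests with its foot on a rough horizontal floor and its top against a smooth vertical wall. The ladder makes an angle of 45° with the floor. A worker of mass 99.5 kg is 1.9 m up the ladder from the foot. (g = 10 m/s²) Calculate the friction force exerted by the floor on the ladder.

f ≈ 420 N

Torques about the foot: N_wall · 6.2 sin 45° = 23×10×3.1 cos 45° + 99.5×10×1.9 cos 45° → N_wall = 419.92 N.
ΣF_x = 0: f_floor = N_wall = 419.92 N.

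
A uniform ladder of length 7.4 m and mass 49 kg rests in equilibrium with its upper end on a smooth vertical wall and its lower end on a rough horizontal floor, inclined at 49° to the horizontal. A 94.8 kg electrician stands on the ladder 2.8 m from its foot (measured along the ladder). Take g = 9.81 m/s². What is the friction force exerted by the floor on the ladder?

f ≈ 515 N

Torques about the foot: N_wall · 7.4 sin 49° = 49×9.81×3.7 cos 49° + 94.8×9.81×2.8 cos 49° → N_wall = 514.82 N.
ΣF_x = 0: f_floor = N_wall = 514.82 N.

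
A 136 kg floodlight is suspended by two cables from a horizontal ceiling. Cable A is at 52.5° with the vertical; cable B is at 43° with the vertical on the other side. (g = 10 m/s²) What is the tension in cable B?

T_B ≈ 1080 N

Angles from the horizontal: cable A is 90° − 52.5° = 37.5°, cable B is 90° − 43° = 47°.
Weight W = 136 × 10 = 1360 N acts straight down.
Horizontal: T_A cos 37.5° = T_B cos 47°  →  T_A = 0.8596 T_B.
Vertical: T_A sin 37.5° + T_B sin 47° = 1360.
Substituting the horizontal relation into the vertical equation gives 1.255 T_B = 1360, so T_B = 1084 N.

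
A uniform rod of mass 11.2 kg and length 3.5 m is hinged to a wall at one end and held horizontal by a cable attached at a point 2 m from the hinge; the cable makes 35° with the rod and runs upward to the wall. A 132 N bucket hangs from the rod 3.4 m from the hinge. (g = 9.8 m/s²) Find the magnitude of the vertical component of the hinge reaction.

|H_y| ≈ 78.7 N

Take torques about the hinge: T sin 35° · 2 = 11.2×9.8×1.75 + 132×3.4 = 640.88 N·m.
So T = 640.88 / (0.5736 × 2) = 558.67 N.
ΣF_y = 0: H_y = (11.2×9.8 + 132) − T sin 35° = 241.76 − 320.44 = -78.68 N.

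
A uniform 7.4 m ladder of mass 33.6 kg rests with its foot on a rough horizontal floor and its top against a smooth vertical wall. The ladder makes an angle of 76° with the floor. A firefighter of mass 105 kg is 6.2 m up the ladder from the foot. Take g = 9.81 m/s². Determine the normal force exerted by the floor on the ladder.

ΣF_y = 0: N_floor = 33.6×9.81 + 105×9.81 = 1359.7 N.

N_floor ≈ 1360 N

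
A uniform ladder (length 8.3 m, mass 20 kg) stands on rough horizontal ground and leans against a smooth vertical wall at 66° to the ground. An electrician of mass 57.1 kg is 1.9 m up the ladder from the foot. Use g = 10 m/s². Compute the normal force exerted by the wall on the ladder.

Torques about the foot: N_wall · 8.3 sin 66° = 20×10×4.15 cos 66° + 57.1×10×1.9 cos 66° → N_wall = 102.72 N.

N_wall ≈ 103 N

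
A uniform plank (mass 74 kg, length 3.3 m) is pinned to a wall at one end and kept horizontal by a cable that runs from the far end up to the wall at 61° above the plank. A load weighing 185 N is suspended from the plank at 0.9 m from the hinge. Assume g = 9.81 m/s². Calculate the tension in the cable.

Take torques about the hinge: T sin 61° · 3.3 = 74×9.81×1.65 + 185×0.9 = 1364.3 N·m.
So T = 1364.3 / (0.8746 × 3.3) = 472.69 N.

T ≈ 473 N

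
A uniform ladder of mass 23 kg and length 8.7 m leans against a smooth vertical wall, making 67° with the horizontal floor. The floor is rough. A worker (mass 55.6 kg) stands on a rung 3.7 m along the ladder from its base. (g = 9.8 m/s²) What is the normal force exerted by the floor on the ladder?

ΣF_y = 0: N_floor = 23×9.8 + 55.6×9.8 = 770.28 N.

N_floor ≈ 770 N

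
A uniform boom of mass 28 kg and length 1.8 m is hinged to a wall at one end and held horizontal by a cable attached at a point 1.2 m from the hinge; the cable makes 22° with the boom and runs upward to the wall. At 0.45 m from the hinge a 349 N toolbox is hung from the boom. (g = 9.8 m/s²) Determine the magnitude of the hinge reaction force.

Take torques about the hinge: T sin 22° · 1.2 = 28×9.8×0.9 + 349×0.45 = 404.01 N·m.
So T = 404.01 / (0.3746 × 1.2) = 898.74 N.
ΣF_x = 0: H_x = T cos 22° = 833.3 N.
ΣF_y = 0: H_y = (28×9.8 + 349) − T sin 22° = 623.4 − 336.68 = 286.73 N.
|H| = √(H_x² + H_y²) = √((833.3)² + (286.73)²) = 881.25 N.

|H| ≈ 881 N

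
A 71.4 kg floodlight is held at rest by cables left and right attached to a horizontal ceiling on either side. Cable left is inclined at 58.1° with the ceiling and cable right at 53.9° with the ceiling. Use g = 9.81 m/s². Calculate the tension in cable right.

Weight W = 71.4 × 9.81 = 700.4 N acts straight down.
Horizontal: T_left cos 58.1° = T_right cos 53.9°  →  T_left = 1.115 T_right.
Vertical: T_left sin 58.1° + T_right sin 53.9° = 700.4.
Substituting the horizontal relation into the vertical equation gives 1.755 T_right = 700.4, so T_right = 399.2 N.

T_right ≈ 399 N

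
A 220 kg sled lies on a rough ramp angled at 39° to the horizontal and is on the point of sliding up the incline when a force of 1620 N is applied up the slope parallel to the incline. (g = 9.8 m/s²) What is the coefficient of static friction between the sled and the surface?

On the verge of sliding up the incline, friction is at its maximum μN and acts down the slope.
Perpendicular to incline: N = W cos 39° − P sin 0° = 1676 − 0 = 1676 N.
Along incline: P cos 0° − μN = W sin 39° → μ = −(W sin 39° − P cos 0°) / N = 0.1571.

μ ≈ 0.157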